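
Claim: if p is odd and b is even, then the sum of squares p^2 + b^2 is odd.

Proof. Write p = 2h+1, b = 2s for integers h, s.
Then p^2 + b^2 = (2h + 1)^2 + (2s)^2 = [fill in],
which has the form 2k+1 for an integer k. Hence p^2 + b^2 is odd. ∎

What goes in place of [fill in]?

(2h + 1)^2 + (2s)^2 = 4h^2 + 4h + 4s^2 + 1
= 2(2h^2 + 2h + 2s^2) + 1.
Since 2h^2 + 2h + 2s^2 is an integer, the sum of squares is of the form 2k+1 for an integer k.

2(2h^2 + 2h + 2s^2) + 1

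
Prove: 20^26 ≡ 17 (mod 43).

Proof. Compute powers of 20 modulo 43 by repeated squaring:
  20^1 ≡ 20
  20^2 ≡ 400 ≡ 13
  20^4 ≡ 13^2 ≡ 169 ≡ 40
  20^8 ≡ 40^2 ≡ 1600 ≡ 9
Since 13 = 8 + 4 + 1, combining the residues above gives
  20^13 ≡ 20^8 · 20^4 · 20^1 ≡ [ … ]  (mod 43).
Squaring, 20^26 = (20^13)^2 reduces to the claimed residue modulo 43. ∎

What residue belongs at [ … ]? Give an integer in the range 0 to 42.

20^8 · 20^4 · 20^1 ≡ 9 · 40 · 20 = 7200.
7200 mod 43 = 19, so 20^13 ≡ 19 (mod 43).

19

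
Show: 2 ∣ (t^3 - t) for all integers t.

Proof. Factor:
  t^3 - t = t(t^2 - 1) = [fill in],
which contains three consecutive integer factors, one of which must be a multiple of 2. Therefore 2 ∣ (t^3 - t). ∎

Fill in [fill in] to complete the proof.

t(t^2 - 1) = t(t - 1)(t + 1) = (t - 1)t(t + 1).
These three factors are consecutive integers, so their product is divisible by 2.

(t - 1)t(t + 1)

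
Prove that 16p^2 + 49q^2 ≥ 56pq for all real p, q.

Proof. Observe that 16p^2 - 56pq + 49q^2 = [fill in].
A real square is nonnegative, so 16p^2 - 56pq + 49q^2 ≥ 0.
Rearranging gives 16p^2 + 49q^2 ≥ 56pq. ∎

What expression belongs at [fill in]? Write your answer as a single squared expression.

16p^2 - 56pq + 49q^2 is a perfect-square trinomial: the outer terms are (4p)^2 and (7q)^2, and the cross term is -2·4p·7q.
So 16p^2 - 56pq + 49q^2 = (4p - 7q)^2 ≥ 0.

(4p - 7q)^2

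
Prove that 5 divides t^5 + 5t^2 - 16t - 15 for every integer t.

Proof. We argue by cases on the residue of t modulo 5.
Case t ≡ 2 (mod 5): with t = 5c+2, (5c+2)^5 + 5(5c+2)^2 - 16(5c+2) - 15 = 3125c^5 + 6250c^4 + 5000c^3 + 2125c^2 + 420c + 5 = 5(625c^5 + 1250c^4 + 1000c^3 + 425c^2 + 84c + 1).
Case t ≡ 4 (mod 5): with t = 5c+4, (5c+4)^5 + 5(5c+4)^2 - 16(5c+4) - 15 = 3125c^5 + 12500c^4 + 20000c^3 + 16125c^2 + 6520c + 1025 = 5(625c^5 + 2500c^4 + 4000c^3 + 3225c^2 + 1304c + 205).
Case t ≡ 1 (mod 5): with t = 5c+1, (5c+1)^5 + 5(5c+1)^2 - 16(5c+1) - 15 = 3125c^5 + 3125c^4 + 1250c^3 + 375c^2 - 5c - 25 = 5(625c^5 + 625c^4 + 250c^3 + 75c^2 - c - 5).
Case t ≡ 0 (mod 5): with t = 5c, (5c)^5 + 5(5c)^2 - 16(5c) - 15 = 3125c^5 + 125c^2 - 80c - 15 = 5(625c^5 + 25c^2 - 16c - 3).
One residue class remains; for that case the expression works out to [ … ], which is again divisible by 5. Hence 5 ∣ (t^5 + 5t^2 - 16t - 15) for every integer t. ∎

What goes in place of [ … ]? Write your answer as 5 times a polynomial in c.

Only t ≡ 3 (mod 5) is unaccounted for. Put t = 5c+3:
(5c+3)^5 + 5(5c+3)^2 - 16(5c+3) - 15 expands to 3125c^5 + 9375c^4 + 11250c^3 + 6875c^2 + 2095c + 225,
and factoring out 5 leaves 5(625c^5 + 1875c^4 + 2250c^3 + 1375c^2 + 419c + 45).

5(625c^5 + 1875c^4 + 2250c^3 + 1375c^2 + 419c + 45)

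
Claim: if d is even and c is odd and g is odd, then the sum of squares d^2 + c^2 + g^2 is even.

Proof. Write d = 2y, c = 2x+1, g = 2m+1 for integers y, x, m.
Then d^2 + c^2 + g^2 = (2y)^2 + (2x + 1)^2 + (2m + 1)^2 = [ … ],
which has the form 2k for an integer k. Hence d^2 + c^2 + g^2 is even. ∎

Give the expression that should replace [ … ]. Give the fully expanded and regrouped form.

Expanding: (2y)^2 + (2x + 1)^2 + (2m + 1)^2 = 4m^2 + 4m + 4x^2 + 4x + 4y^2 + 2.
Every term is even; pulling out the factor of 2 gives 2(2m^2 + 2m + 2x^2 + 2x + 2y^2 + 1).

2(2m^2 + 2m + 2x^2 + 2x + 2y^2 + 1)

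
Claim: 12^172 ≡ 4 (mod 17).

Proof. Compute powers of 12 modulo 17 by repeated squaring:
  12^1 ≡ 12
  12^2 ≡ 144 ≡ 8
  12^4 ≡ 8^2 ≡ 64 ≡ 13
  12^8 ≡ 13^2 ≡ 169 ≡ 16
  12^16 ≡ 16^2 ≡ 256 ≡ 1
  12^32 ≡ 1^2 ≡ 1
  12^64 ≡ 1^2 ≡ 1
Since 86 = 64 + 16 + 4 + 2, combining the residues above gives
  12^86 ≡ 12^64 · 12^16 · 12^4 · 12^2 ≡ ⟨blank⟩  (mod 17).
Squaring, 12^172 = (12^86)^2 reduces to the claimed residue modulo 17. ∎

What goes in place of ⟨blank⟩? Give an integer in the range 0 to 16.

12^64 · 12^16 · 12^4 · 12^2 ≡ 1 · 1 · 13 · 8 = 104.
104 mod 17 = 2, so 12^86 ≡ 2 (mod 17).

2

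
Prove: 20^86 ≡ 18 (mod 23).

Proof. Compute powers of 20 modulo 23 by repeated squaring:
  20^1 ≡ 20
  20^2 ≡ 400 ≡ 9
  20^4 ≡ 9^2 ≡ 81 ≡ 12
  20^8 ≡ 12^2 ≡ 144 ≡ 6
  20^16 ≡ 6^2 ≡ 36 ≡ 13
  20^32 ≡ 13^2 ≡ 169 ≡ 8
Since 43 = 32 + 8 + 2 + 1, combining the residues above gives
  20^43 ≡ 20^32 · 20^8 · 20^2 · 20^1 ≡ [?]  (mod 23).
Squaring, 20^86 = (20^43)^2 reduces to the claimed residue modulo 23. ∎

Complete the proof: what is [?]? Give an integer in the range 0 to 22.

15

20^32 · 20^8 · 20^2 · 20^1 ≡ 8 · 6 · 9 · 20 = 8640.
8640 mod 23 = 15, so 20^43 ≡ 15 (mod 23).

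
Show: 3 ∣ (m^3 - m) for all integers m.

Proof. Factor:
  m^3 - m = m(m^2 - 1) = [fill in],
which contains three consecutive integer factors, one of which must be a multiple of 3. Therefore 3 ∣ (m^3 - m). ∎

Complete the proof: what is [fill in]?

m(m^2 - 1) = m(m - 1)(m + 1) = (m - 1)m(m + 1).
These three factors are consecutive integers, so their product is divisible by 3.

(m - 1)m(m + 1)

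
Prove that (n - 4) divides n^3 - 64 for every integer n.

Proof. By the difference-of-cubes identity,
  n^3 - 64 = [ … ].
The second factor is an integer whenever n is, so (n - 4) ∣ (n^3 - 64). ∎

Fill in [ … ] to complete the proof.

Polynomial division of n^3 - 64 by n - 4 leaves remainder 0 and quotient n^2 + 4n + 16.
Hence n^3 - 64 = (n - 4)(n^2 + 4n + 16).

(n - 4)(n^2 + 4n + 16)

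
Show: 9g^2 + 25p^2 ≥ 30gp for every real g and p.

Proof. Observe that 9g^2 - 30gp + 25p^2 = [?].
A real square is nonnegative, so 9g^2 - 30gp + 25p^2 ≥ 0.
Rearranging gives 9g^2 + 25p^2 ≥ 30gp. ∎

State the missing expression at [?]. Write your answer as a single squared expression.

The leading and trailing coefficients are 3^2 and 5^2, and 30 = 2·3·5, so the trinomial is (3g - 5p)^2.
Hence 9g^2 - 30gp + 25p^2 ≥ 0.

(3g - 5p)^2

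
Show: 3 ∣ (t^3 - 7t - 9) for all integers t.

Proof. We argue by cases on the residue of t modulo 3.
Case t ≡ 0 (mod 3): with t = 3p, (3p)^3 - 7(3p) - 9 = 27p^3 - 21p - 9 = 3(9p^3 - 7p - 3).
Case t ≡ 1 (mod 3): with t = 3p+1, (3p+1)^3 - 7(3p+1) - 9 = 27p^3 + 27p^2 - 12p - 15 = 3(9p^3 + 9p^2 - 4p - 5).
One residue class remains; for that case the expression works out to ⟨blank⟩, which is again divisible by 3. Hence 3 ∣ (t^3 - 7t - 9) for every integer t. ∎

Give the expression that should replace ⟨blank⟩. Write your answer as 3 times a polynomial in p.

Only t ≡ 2 (mod 3) is unaccounted for. Put t = 3p+2:
(3p+2)^3 - 7(3p+2) - 9 expands to 27p^3 + 54p^2 + 15p - 15,
and factoring out 3 leaves 3(9p^3 + 18p^2 + 5p - 5).

3(9p^3 + 18p^2 + 5p - 5)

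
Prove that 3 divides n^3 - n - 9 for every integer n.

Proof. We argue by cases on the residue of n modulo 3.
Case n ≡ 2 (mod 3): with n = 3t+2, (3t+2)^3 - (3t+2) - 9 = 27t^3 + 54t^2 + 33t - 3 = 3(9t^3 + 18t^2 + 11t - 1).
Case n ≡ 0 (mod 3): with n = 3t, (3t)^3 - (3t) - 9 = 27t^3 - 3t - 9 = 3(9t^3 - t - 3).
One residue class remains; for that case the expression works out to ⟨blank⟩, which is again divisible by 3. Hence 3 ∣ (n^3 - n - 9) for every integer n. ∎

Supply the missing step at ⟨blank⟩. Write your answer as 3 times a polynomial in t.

3(9t^3 + 9t^2 + 2t - 3)

The residues treated are {2, 0}, so the missing case is n ≡ 1 (mod 3); write n = 3t+1.
Then (3t+1)^3 - (3t+1) - 9 = 27t^3 + 27t^2 + 6t - 9 = 3(9t^3 + 9t^2 + 2t - 3).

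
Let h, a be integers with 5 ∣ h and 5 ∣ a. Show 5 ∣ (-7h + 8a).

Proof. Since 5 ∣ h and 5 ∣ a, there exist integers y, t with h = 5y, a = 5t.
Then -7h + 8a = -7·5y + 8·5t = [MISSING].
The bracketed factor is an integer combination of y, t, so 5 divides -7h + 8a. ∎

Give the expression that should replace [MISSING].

Each term has a factor of 5: -7·5y + 8·5t = 5·(8t - 7y).
Since 8t - 7y is an integer, 5 ∣ (-7h + 8a).

5(8t - 7y)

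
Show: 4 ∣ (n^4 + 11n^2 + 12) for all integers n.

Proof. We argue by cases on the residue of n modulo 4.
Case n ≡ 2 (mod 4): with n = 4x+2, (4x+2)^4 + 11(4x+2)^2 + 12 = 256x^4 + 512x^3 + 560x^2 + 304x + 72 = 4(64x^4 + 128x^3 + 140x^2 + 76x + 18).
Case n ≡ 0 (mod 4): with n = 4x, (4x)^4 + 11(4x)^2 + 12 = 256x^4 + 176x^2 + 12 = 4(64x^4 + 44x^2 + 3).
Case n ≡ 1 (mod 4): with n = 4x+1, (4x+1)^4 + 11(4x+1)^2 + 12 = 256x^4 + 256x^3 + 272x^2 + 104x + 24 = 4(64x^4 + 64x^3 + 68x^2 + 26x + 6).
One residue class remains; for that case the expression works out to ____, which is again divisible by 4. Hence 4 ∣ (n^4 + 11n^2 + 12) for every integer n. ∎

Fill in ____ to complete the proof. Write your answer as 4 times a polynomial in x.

4(64x^4 + 192x^3 + 260x^2 + 174x + 48)

The residues treated are {2, 0, 1}, so the missing case is n ≡ 3 (mod 4); write n = 4x+3.
Then (4x+3)^4 + 11(4x+3)^2 + 12 = 256x^4 + 768x^3 + 1040x^2 + 696x + 192 = 4(64x^4 + 192x^3 + 260x^2 + 174x + 48).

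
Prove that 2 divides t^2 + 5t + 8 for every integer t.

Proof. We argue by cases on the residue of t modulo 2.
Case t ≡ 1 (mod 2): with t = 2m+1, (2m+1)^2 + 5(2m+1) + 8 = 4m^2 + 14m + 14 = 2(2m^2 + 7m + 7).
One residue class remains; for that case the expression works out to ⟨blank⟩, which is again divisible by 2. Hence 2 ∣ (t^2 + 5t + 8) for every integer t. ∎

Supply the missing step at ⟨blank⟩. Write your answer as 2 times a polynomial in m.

2(2m^2 + 5m + 4)

Only t ≡ 0 (mod 2) is unaccounted for. Put t = 2m:
(2m)^2 + 5(2m) + 8 expands to 4m^2 + 10m + 8,
and factoring out 2 leaves 2(2m^2 + 5m + 4).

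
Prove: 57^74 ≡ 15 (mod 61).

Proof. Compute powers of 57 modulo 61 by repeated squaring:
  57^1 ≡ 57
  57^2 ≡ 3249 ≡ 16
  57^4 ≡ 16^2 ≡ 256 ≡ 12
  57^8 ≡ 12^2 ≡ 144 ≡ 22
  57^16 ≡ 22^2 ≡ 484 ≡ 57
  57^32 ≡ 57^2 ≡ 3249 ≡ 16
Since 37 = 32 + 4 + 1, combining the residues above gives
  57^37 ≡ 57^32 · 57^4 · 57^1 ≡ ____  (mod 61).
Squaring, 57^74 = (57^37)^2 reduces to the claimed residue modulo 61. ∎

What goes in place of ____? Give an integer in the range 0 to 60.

57^32 · 57^4 · 57^1 ≡ 16 · 12 · 57 = 10944.
10944 mod 61 = 25, so 57^37 ≡ 25 (mod 61).

25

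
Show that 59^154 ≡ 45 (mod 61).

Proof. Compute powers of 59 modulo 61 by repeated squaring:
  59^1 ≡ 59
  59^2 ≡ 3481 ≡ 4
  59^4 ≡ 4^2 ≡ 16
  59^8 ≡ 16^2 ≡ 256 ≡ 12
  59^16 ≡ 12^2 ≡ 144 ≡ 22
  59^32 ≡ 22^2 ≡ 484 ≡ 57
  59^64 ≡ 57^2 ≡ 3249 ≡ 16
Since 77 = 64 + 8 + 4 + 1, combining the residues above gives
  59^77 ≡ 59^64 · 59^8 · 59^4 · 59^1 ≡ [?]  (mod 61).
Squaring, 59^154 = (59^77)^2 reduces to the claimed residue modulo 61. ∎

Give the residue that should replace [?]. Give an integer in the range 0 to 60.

Multiply the listed residues: 16 · 12 · 16 · 59 = 192 → 3072 → 181248.
Reducing modulo 61: 181248 = 2971·61 + 17, so 59^77 ≡ 17.

17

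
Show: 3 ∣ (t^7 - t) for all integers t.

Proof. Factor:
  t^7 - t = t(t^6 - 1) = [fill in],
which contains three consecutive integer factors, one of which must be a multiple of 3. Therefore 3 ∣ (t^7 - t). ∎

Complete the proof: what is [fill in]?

t^6 - 1 = (t^2 - 1)(t^4 + t^2 + 1), and t^2 - 1 = (t-1)(t+1).
So t(t^6 - 1) = (t - 1)t(t + 1)(t^4 + t^2 + 1).

(t - 1)t(t + 1)(t^4 + t^2 + 1)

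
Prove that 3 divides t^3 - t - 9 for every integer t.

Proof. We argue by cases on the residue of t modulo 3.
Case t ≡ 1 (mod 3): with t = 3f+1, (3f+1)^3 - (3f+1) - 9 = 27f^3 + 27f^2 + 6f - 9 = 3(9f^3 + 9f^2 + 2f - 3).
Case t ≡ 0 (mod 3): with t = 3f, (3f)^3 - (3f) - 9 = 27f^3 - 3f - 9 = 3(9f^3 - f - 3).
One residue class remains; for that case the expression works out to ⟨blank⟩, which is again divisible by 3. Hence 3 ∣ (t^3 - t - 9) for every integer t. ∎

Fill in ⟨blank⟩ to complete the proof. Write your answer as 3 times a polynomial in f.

3(9f^3 + 18f^2 + 11f - 1)

Only t ≡ 2 (mod 3) is unaccounted for. Put t = 3f+2:
(3f+2)^3 - (3f+2) - 9 expands to 27f^3 + 54f^2 + 33f - 3,
and factoring out 3 leaves 3(9f^3 + 18f^2 + 11f - 1).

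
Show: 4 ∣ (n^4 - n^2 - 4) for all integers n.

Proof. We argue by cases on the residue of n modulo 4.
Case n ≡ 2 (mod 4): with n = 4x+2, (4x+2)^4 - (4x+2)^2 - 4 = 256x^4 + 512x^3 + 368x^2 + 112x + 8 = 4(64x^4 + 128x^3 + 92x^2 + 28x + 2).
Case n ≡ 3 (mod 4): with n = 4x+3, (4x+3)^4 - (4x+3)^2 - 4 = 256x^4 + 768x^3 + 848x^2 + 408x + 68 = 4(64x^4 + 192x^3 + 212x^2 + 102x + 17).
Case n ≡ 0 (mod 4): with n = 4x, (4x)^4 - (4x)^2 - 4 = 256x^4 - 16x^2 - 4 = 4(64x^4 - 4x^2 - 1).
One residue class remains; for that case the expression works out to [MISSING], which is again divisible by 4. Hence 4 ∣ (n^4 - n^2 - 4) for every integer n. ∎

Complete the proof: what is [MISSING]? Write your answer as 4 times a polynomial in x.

The residues treated are {2, 3, 0}, so the missing case is n ≡ 1 (mod 4); write n = 4x+1.
Then (4x+1)^4 - (4x+1)^2 - 4 = 256x^4 + 256x^3 + 80x^2 + 8x - 4 = 4(64x^4 + 64x^3 + 20x^2 + 2x - 1).

4(64x^4 + 64x^3 + 20x^2 + 2x - 1)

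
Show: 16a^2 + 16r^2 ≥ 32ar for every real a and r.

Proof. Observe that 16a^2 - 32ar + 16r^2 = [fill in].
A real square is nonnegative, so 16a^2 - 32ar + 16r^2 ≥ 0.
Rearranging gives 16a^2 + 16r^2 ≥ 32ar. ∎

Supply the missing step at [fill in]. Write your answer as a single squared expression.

(4a - 4r)^2

The leading and trailing coefficients are 4^2 and 4^2, and 32 = 2·4·4, so the trinomial is (4a - 4r)^2.
Hence 16a^2 - 32ar + 16r^2 ≥ 0.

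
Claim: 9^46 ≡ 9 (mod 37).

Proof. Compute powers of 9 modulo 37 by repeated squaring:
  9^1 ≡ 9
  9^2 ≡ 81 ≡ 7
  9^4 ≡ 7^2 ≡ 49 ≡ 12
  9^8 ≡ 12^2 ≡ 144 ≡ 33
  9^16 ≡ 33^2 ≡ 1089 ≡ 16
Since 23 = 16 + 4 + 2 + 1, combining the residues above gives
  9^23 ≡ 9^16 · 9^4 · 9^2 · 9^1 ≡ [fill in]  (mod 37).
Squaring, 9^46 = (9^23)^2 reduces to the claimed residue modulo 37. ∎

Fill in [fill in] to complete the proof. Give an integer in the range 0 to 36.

34

9^16 · 9^4 · 9^2 · 9^1 ≡ 16 · 12 · 7 · 9 = 12096.
12096 mod 37 = 34, so 9^23 ≡ 34 (mod 37).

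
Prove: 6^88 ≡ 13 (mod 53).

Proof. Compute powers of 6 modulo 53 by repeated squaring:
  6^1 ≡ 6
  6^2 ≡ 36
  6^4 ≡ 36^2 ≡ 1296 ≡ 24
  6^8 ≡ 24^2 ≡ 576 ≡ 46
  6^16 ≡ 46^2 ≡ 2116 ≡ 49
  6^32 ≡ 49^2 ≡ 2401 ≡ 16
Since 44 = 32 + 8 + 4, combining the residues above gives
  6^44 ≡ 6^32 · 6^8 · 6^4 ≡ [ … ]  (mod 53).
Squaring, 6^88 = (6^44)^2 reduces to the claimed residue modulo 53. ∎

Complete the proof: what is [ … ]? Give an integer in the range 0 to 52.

6^32 · 6^8 · 6^4 ≡ 16 · 46 · 24 = 17664.
17664 mod 53 = 15, so 6^44 ≡ 15 (mod 53).

15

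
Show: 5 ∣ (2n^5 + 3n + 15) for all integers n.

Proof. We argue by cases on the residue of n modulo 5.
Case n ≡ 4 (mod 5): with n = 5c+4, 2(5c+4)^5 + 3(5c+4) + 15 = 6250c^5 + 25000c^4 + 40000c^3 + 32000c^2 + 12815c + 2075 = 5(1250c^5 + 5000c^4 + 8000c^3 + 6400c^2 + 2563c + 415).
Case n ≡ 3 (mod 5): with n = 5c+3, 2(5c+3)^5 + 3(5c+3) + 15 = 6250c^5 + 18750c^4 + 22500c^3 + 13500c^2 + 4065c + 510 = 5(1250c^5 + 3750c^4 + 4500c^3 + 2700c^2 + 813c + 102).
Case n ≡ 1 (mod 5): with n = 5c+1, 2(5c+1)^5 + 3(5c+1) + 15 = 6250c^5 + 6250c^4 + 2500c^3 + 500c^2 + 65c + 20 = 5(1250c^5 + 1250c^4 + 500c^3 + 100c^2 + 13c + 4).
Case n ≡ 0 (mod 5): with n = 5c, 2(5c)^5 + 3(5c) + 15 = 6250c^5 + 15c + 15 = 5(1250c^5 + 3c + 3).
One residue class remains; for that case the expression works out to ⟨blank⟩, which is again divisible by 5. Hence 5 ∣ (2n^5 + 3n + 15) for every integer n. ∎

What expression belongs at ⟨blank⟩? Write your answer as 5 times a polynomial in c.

Only n ≡ 2 (mod 5) is unaccounted for. Put n = 5c+2:
2(5c+2)^5 + 3(5c+2) + 15 expands to 6250c^5 + 12500c^4 + 10000c^3 + 4000c^2 + 815c + 85,
and factoring out 5 leaves 5(1250c^5 + 2500c^4 + 2000c^3 + 800c^2 + 163c + 17).

5(1250c^5 + 2500c^4 + 2000c^3 + 800c^2 + 163c + 17)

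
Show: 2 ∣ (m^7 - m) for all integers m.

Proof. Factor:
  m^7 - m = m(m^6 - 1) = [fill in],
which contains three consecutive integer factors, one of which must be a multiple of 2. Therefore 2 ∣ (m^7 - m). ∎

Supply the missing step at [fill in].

m^6 - 1 = (m^2 - 1)(m^4 + m^2 + 1), and m^2 - 1 = (m-1)(m+1).
So m(m^6 - 1) = (m - 1)m(m + 1)(m^4 + m^2 + 1).

(m - 1)m(m + 1)(m^4 + m^2 + 1)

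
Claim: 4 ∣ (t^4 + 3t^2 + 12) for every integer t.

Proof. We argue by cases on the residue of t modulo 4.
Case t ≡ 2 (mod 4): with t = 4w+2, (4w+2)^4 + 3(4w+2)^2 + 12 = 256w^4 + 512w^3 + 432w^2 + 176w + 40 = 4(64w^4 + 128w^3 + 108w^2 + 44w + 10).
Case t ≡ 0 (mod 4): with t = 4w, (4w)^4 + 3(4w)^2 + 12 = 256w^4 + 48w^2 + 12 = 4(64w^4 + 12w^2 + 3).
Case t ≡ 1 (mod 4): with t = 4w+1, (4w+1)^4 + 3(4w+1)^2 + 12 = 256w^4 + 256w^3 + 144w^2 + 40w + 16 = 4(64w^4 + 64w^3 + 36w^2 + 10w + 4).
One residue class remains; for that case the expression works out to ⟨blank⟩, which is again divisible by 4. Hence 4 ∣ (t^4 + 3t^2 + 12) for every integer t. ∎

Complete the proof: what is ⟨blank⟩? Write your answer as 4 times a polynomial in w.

The residues treated are {2, 0, 1}, so the missing case is t ≡ 3 (mod 4); write t = 4w+3.
Then (4w+3)^4 + 3(4w+3)^2 + 12 = 256w^4 + 768w^3 + 912w^2 + 504w + 120 = 4(64w^4 + 192w^3 + 228w^2 + 126w + 30).

4(64w^4 + 192w^3 + 228w^2 + 126w + 30)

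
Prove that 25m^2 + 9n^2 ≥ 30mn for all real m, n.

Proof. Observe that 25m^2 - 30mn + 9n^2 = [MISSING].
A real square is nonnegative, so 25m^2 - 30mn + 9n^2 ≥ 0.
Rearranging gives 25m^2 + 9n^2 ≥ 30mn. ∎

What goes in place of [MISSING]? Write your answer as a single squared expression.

The leading and trailing coefficients are 5^2 and 3^2, and 30 = 2·5·3, so the trinomial is (5m - 3n)^2.
Hence 25m^2 - 30mn + 9n^2 ≥ 0.

(5m - 3n)^2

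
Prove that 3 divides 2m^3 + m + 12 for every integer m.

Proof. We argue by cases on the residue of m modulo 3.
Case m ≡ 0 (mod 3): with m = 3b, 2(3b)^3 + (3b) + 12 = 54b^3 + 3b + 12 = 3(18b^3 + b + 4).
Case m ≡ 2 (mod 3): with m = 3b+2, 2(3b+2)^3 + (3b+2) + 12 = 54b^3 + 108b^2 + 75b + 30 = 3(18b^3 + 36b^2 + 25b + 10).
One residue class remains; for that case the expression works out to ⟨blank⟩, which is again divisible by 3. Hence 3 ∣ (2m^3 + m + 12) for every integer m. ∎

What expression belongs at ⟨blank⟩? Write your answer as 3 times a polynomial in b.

3(18b^3 + 18b^2 + 7b + 5)

Only m ≡ 1 (mod 3) is unaccounted for. Put m = 3b+1:
2(3b+1)^3 + (3b+1) + 12 expands to 54b^3 + 54b^2 + 21b + 15,
and factoring out 3 leaves 3(18b^3 + 18b^2 + 7b + 5).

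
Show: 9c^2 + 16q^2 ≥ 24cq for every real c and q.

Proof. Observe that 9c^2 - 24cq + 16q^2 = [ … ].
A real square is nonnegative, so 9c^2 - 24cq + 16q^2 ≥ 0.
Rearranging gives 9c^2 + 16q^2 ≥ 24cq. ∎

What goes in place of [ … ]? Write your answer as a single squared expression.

The leading and trailing coefficients are 3^2 and 4^2, and 24 = 2·3·4, so the trinomial is (3c - 4q)^2.
Hence 9c^2 - 24cq + 16q^2 ≥ 0.

(3c - 4q)^2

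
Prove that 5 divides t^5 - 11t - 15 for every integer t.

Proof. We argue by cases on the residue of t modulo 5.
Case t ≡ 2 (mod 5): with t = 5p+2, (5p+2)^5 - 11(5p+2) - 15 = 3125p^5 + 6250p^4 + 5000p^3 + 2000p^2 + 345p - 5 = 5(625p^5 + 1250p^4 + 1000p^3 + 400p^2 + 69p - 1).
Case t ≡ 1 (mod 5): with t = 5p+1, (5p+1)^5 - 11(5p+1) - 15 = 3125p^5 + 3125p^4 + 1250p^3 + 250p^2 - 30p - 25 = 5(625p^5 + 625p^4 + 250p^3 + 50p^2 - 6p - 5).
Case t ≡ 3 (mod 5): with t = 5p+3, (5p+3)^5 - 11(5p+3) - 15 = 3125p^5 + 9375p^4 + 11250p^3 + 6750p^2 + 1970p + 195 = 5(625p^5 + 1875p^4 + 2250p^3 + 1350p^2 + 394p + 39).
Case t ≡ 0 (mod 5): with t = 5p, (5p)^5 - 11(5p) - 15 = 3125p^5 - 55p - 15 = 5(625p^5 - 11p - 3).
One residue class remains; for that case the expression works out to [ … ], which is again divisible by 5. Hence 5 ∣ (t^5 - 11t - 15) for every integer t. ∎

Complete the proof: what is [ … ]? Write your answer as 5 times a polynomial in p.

The residues treated are {2, 1, 3, 0}, so the missing case is t ≡ 4 (mod 5); write t = 5p+4.
Then (5p+4)^5 - 11(5p+4) - 15 = 3125p^5 + 12500p^4 + 20000p^3 + 16000p^2 + 6345p + 965 = 5(625p^5 + 2500p^4 + 4000p^3 + 3200p^2 + 1269p + 193).

5(625p^5 + 2500p^4 + 4000p^3 + 3200p^2 + 1269p + 193)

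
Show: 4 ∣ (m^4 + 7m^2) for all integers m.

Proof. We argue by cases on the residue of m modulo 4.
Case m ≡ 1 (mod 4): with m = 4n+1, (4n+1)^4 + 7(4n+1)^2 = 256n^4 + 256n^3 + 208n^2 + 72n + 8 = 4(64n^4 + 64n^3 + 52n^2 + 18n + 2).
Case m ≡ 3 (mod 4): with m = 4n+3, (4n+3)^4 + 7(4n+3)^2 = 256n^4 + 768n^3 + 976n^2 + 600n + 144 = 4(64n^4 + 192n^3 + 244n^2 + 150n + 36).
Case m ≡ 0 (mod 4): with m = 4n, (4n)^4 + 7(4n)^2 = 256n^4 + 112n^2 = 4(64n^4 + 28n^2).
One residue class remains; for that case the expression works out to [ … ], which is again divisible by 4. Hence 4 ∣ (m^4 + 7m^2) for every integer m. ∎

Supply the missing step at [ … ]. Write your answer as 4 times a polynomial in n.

The residues treated are {1, 3, 0}, so the missing case is m ≡ 2 (mod 4); write m = 4n+2.
Then (4n+2)^4 + 7(4n+2)^2 = 256n^4 + 512n^3 + 496n^2 + 240n + 44 = 4(64n^4 + 128n^3 + 124n^2 + 60n + 11).

4(64n^4 + 128n^3 + 124n^2 + 60n + 11)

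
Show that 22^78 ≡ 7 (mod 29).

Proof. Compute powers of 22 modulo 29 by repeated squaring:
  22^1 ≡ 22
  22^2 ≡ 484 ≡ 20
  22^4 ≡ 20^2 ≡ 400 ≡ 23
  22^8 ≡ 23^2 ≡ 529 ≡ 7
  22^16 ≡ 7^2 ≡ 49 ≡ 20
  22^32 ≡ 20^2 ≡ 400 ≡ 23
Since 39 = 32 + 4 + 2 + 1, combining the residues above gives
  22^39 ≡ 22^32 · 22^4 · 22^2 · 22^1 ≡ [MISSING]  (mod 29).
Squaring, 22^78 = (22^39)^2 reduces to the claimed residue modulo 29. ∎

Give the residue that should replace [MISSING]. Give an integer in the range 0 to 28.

22^32 · 22^4 · 22^2 · 22^1 ≡ 23 · 23 · 20 · 22 = 232760.
232760 mod 29 = 6, so 22^39 ≡ 6 (mod 29).

6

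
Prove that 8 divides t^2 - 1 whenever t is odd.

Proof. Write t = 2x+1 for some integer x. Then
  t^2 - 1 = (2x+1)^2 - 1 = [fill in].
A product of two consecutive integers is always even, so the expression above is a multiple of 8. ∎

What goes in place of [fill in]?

(2x+1)^2 - 1 = 4x^2 + 4x + 1 - 1 = 4x^2 + 4x = 4x(x+1).
Since x and x+1 are consecutive, x(x+1) is even, and 4·(even) is a multiple of 8.

4x(x + 1)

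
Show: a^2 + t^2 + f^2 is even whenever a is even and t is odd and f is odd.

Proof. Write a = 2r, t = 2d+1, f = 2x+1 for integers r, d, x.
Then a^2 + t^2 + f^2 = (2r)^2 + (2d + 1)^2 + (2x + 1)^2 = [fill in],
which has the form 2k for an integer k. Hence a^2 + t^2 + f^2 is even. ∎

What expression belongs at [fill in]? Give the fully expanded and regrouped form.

2(2d^2 + 2d + 2r^2 + 2x^2 + 2x + 1)

(2r)^2 + (2d + 1)^2 + (2x + 1)^2 = 4d^2 + 4d + 4r^2 + 4x^2 + 4x + 2
= 2(2d^2 + 2d + 2r^2 + 2x^2 + 2x + 1).
Since 2d^2 + 2d + 2r^2 + 2x^2 + 2x + 1 is an integer, the sum of squares is of the form 2k for an integer k.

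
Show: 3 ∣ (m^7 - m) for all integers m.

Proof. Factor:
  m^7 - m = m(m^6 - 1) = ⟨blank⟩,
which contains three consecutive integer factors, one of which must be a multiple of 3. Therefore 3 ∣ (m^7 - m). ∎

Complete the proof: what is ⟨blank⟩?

m^6 - 1 = (m^2 - 1)(m^4 + m^2 + 1), and m^2 - 1 = (m-1)(m+1).
So m(m^6 - 1) = (m - 1)m(m + 1)(m^4 + m^2 + 1).

(m - 1)m(m + 1)(m^4 + m^2 + 1)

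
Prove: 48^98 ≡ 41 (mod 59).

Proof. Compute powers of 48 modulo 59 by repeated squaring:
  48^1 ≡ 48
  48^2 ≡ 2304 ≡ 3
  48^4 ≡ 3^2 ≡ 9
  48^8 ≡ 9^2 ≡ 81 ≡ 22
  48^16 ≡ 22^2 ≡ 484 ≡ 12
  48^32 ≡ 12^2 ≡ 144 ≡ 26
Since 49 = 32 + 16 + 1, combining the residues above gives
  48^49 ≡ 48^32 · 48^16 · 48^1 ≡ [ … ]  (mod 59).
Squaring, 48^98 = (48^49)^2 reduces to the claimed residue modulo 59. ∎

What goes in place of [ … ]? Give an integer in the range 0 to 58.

49

48^32 · 48^16 · 48^1 ≡ 26 · 12 · 48 = 14976.
14976 mod 59 = 49, so 48^49 ≡ 49 (mod 59).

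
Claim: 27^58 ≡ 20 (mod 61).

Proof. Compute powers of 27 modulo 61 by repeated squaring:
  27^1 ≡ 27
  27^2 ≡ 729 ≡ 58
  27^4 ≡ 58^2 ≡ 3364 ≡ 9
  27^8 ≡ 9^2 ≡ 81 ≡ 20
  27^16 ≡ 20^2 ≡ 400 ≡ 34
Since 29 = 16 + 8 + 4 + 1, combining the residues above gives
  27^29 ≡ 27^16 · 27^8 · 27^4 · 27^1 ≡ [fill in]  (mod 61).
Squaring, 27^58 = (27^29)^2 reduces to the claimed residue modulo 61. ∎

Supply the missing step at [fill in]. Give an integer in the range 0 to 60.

52

27^16 · 27^8 · 27^4 · 27^1 ≡ 34 · 20 · 9 · 27 = 165240.
165240 mod 61 = 52, so 27^29 ≡ 52 (mod 61).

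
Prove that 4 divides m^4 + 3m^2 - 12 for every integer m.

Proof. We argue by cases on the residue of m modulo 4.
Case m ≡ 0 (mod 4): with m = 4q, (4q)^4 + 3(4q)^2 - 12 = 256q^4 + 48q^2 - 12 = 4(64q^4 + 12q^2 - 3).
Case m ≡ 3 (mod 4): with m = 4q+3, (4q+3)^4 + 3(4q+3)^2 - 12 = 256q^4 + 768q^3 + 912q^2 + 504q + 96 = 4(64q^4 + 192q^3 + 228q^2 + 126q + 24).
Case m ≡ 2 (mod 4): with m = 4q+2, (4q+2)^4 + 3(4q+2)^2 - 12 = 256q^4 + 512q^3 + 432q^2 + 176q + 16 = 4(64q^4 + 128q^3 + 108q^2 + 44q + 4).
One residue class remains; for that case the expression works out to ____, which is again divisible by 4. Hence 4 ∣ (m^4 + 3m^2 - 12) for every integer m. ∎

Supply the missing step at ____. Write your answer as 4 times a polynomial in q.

Only m ≡ 1 (mod 4) is unaccounted for. Put m = 4q+1:
(4q+1)^4 + 3(4q+1)^2 - 12 expands to 256q^4 + 256q^3 + 144q^2 + 40q - 8,
and factoring out 4 leaves 4(64q^4 + 64q^3 + 36q^2 + 10q - 2).

4(64q^4 + 64q^3 + 36q^2 + 10q - 2)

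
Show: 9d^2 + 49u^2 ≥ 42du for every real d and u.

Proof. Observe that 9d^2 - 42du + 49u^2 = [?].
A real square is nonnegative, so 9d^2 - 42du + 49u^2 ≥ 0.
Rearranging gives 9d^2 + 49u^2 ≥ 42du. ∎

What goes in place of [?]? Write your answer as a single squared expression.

9d^2 - 42du + 49u^2 is a perfect-square trinomial: the outer terms are (3d)^2 and (7u)^2, and the cross term is -2·3d·7u.
So 9d^2 - 42du + 49u^2 = (3d - 7u)^2 ≥ 0.

(3d - 7u)^2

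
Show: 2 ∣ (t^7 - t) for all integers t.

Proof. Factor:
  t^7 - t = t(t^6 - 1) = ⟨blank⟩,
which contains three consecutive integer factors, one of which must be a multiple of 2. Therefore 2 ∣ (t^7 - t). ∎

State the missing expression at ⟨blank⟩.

(t - 1)t(t + 1)(t^4 + t^2 + 1)

t^6 - 1 = (t^2 - 1)(t^4 + t^2 + 1), and t^2 - 1 = (t-1)(t+1).
So t(t^6 - 1) = (t - 1)t(t + 1)(t^4 + t^2 + 1).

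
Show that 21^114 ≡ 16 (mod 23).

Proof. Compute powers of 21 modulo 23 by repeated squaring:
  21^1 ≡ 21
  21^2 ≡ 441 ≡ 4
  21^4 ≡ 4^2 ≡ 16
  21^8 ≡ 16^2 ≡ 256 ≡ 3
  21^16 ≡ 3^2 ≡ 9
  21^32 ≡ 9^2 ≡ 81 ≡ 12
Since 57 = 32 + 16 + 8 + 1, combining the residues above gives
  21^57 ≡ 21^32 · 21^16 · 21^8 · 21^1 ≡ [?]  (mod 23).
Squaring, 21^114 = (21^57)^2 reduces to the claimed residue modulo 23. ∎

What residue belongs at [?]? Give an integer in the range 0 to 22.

21^32 · 21^16 · 21^8 · 21^1 ≡ 12 · 9 · 3 · 21 = 6804.
6804 mod 23 = 19, so 21^57 ≡ 19 (mod 23).

19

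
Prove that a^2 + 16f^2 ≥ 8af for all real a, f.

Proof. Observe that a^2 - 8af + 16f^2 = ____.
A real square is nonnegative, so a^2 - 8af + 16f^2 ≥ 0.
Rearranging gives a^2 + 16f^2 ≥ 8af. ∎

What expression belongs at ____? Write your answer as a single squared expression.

(a - 4f)^2

The leading and trailing coefficients are 1^2 and 4^2, and 8 = 2·1·4, so the trinomial is (a - 4f)^2.
Hence a^2 - 8af + 16f^2 ≥ 0.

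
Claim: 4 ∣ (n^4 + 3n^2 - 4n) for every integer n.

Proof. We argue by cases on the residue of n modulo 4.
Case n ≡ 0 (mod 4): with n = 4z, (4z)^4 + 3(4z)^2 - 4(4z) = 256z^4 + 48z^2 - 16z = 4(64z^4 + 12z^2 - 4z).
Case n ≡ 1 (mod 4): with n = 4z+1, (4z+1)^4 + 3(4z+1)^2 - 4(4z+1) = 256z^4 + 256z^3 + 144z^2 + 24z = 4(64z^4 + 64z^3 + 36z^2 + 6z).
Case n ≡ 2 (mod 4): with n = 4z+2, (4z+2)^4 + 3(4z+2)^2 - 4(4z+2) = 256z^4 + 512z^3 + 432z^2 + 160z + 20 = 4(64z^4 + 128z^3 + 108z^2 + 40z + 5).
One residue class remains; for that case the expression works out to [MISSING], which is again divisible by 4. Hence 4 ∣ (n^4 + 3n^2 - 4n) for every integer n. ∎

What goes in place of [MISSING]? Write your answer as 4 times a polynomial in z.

The residues treated are {0, 1, 2}, so the missing case is n ≡ 3 (mod 4); write n = 4z+3.
Then (4z+3)^4 + 3(4z+3)^2 - 4(4z+3) = 256z^4 + 768z^3 + 912z^2 + 488z + 96 = 4(64z^4 + 192z^3 + 228z^2 + 122z + 24).

4(64z^4 + 192z^3 + 228z^2 + 122z + 24)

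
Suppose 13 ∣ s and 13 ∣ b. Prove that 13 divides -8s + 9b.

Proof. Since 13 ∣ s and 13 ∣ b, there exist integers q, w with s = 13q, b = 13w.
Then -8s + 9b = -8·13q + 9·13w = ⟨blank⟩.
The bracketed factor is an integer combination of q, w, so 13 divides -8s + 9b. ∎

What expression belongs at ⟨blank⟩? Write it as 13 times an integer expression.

13(-8q + 9w)

Pull the common 13 out of every term: -8·13q + 9·13w = 13(-8q + 9w).
-8q + 9w is an integer, which exhibits the divisibility.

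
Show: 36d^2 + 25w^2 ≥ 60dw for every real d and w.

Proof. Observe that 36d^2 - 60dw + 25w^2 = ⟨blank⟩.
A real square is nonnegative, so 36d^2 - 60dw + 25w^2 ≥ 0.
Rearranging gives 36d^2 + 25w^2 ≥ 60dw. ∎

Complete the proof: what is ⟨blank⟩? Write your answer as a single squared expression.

(6d - 5w)^2

36d^2 - 60dw + 25w^2 is a perfect-square trinomial: the outer terms are (6d)^2 and (5w)^2, and the cross term is -2·6d·5w.
So 36d^2 - 60dw + 25w^2 = (6d - 5w)^2 ≥ 0.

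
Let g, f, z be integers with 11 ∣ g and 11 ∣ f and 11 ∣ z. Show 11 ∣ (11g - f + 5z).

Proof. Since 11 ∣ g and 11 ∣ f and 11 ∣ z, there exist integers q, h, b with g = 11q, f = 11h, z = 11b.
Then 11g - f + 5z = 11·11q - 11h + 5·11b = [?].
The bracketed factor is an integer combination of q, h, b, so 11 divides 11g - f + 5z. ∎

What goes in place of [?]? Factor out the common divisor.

Pull the common 11 out of every term: 11·11q - 11h + 5·11b = 11(5b - h + 11q).
5b - h + 11q is an integer, which exhibits the divisibility.

11(5b - h + 11q)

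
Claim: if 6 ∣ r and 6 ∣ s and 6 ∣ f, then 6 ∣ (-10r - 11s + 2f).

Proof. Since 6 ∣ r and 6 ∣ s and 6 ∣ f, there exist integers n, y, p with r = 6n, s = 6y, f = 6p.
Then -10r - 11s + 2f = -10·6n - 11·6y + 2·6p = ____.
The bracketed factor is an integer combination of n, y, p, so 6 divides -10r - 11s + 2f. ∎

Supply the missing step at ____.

Pull the common 6 out of every term: -10·6n - 11·6y + 2·6p = 6(-10n + 2p - 11y).
-10n + 2p - 11y is an integer, which exhibits the divisibility.

6(-10n + 2p - 11y)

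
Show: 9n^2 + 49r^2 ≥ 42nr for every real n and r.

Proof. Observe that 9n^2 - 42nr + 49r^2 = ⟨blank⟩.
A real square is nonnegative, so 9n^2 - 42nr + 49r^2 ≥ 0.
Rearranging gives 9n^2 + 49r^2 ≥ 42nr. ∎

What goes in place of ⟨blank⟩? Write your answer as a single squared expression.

(3n - 7r)^2

9n^2 - 42nr + 49r^2 is a perfect-square trinomial: the outer terms are (3n)^2 and (7r)^2, and the cross term is -2·3n·7r.
So 9n^2 - 42nr + 49r^2 = (3n - 7r)^2 ≥ 0.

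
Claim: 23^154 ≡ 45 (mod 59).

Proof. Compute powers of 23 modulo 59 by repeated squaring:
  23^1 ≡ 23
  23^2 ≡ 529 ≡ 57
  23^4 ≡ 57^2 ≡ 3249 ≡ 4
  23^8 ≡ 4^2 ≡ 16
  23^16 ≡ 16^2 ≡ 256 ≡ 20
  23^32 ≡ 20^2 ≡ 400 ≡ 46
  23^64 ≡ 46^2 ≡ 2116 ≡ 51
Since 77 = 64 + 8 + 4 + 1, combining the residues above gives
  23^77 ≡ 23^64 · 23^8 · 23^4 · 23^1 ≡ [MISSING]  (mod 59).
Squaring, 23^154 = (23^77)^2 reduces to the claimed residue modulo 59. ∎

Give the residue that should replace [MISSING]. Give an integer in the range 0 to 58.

Multiply the listed residues: 51 · 16 · 4 · 23 = 816 → 3264 → 75072.
Reducing modulo 59: 75072 = 1272·59 + 24, so 23^77 ≡ 24.

24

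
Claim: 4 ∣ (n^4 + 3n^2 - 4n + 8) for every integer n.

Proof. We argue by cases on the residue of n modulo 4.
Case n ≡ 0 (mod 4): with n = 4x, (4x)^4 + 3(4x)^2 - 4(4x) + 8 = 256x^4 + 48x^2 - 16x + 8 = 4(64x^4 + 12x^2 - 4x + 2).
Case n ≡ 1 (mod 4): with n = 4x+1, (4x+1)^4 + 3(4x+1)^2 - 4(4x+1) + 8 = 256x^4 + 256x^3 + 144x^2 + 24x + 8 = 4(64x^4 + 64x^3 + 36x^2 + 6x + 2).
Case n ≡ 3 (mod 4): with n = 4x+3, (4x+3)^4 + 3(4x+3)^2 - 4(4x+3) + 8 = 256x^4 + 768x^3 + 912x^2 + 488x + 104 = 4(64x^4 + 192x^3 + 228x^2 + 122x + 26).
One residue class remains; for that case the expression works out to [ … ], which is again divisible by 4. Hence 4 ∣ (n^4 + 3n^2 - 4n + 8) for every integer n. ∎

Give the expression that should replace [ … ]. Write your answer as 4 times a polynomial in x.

Only n ≡ 2 (mod 4) is unaccounted for. Put n = 4x+2:
(4x+2)^4 + 3(4x+2)^2 - 4(4x+2) + 8 expands to 256x^4 + 512x^3 + 432x^2 + 160x + 28,
and factoring out 4 leaves 4(64x^4 + 128x^3 + 108x^2 + 40x + 7).

4(64x^4 + 128x^3 + 108x^2 + 40x + 7)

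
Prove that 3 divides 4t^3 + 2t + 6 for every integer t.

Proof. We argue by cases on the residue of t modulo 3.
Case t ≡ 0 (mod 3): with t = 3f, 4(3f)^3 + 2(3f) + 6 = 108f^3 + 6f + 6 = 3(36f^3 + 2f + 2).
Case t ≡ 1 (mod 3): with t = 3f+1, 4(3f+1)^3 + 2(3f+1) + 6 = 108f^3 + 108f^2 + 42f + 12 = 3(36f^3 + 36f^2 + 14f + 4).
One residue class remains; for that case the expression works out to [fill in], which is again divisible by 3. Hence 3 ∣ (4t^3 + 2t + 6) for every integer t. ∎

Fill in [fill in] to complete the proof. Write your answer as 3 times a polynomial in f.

3(36f^3 + 72f^2 + 50f + 14)

The residues treated are {0, 1}, so the missing case is t ≡ 2 (mod 3); write t = 3f+2.
Then 4(3f+2)^3 + 2(3f+2) + 6 = 108f^3 + 216f^2 + 150f + 42 = 3(36f^3 + 72f^2 + 50f + 14).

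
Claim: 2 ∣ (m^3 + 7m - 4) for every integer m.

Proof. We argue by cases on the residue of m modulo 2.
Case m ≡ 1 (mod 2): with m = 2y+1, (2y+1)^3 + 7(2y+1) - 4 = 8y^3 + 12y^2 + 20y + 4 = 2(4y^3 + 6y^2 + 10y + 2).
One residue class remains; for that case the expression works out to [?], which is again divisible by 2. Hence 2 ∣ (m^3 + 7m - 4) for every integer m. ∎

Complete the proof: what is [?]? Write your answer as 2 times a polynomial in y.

2(4y^3 + 7y - 2)

The residues treated are {1}, so the missing case is m ≡ 0 (mod 2); write m = 2y.
Then (2y)^3 + 7(2y) - 4 = 8y^3 + 14y - 4 = 2(4y^3 + 7y - 2).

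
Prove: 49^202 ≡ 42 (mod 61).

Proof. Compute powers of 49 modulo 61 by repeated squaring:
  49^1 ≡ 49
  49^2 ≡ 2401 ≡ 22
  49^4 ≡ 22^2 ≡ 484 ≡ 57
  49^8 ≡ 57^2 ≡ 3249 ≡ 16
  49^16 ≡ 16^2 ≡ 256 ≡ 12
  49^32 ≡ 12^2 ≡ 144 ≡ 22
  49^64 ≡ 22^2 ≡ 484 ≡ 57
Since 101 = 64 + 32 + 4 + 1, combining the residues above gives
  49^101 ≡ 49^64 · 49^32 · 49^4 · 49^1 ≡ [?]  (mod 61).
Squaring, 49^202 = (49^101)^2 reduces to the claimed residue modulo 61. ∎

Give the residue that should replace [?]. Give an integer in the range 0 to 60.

46

Multiply the listed residues: 57 · 22 · 57 · 49 = 1254 → 71478 → 3502422.
Reducing modulo 61: 3502422 = 57416·61 + 46, so 49^101 ≡ 46.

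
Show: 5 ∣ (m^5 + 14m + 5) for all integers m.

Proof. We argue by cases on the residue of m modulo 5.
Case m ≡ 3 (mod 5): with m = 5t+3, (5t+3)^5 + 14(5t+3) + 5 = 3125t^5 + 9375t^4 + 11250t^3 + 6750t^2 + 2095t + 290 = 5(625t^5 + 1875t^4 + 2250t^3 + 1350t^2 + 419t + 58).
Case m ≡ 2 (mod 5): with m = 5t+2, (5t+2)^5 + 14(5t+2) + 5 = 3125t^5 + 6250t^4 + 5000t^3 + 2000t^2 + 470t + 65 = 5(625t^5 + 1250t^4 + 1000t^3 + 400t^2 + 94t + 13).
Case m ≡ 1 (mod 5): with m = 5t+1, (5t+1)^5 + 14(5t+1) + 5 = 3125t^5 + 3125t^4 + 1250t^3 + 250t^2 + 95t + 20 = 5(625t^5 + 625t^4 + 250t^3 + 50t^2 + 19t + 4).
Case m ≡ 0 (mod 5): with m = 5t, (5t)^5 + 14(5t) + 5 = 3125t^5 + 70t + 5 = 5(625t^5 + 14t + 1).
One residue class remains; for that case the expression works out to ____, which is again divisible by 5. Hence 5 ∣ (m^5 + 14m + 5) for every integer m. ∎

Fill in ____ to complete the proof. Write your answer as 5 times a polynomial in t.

5(625t^5 + 2500t^4 + 4000t^3 + 3200t^2 + 1294t + 217)

The residues treated are {3, 2, 1, 0}, so the missing case is m ≡ 4 (mod 5); write m = 5t+4.
Then (5t+4)^5 + 14(5t+4) + 5 = 3125t^5 + 12500t^4 + 20000t^3 + 16000t^2 + 6470t + 1085 = 5(625t^5 + 2500t^4 + 4000t^3 + 3200t^2 + 1294t + 217).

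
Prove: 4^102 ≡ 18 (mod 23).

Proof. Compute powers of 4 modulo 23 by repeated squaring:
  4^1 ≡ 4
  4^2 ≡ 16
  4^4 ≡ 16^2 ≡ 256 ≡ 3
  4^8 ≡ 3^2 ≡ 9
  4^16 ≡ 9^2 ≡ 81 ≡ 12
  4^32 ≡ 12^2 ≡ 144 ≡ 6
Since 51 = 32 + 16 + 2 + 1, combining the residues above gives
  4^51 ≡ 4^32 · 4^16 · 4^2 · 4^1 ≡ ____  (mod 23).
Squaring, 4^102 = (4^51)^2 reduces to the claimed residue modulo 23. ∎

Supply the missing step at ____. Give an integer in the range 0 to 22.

Multiply the listed residues: 6 · 12 · 16 · 4 = 72 → 1152 → 4608.
Reducing modulo 23: 4608 = 200·23 + 8, so 4^51 ≡ 8.

8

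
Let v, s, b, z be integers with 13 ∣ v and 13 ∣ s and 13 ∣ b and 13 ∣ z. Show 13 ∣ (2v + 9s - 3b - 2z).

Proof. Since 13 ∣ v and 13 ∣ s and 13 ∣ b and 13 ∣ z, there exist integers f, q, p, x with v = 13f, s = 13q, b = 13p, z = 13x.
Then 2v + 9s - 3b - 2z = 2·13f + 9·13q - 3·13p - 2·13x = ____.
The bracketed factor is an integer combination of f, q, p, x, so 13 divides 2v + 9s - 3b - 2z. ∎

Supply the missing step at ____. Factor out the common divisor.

13(2f - 3p + 9q - 2x)

Pull the common 13 out of every term: 2·13f + 9·13q - 3·13p - 2·13x = 13(2f - 3p + 9q - 2x).
2f - 3p + 9q - 2x is an integer, which exhibits the divisibility.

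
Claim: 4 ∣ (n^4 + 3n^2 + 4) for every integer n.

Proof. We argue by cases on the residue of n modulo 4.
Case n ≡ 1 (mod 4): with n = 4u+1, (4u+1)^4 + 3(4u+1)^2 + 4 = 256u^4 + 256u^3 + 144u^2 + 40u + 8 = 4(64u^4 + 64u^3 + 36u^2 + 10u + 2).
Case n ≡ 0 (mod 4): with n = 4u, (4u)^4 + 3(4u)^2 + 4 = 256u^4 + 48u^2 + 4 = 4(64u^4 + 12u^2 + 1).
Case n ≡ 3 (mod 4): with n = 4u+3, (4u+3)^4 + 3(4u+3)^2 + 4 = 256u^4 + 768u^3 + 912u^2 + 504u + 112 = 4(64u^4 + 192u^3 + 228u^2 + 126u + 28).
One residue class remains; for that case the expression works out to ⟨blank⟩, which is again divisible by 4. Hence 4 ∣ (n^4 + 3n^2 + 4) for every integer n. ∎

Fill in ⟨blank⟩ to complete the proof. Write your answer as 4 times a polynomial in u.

4(64u^4 + 128u^3 + 108u^2 + 44u + 8)

The residues treated are {1, 0, 3}, so the missing case is n ≡ 2 (mod 4); write n = 4u+2.
Then (4u+2)^4 + 3(4u+2)^2 + 4 = 256u^4 + 512u^3 + 432u^2 + 176u + 32 = 4(64u^4 + 128u^3 + 108u^2 + 44u + 8).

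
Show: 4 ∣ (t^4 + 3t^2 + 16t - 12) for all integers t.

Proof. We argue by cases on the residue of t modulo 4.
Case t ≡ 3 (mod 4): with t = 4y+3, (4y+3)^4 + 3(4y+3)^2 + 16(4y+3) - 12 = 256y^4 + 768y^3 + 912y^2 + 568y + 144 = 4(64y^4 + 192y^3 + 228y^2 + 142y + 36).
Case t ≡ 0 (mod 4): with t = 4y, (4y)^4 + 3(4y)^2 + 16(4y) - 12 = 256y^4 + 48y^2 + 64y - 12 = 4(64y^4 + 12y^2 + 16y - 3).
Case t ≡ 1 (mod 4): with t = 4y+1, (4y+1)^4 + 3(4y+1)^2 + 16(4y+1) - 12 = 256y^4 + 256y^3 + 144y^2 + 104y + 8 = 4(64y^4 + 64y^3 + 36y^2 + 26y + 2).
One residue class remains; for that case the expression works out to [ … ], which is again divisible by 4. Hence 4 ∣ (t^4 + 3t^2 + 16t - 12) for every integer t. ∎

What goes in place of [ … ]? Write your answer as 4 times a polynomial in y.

Only t ≡ 2 (mod 4) is unaccounted for. Put t = 4y+2:
(4y+2)^4 + 3(4y+2)^2 + 16(4y+2) - 12 expands to 256y^4 + 512y^3 + 432y^2 + 240y + 48,
and factoring out 4 leaves 4(64y^4 + 128y^3 + 108y^2 + 60y + 12).

4(64y^4 + 128y^3 + 108y^2 + 60y + 12)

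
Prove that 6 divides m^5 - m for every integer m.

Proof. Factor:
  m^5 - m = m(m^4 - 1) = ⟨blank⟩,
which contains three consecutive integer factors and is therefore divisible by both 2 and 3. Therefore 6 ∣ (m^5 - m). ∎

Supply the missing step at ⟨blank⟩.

m^4 - 1 = (m^2 - 1)(m^2 + 1), and m^2 - 1 = (m-1)(m+1).
So m(m^4 - 1) = (m - 1)m(m + 1)(m^2 + 1).

(m - 1)m(m + 1)(m^2 + 1)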